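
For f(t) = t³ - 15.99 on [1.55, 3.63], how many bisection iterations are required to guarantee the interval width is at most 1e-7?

25

Initial width b − a = 3.63 − 1.55 = 2.080000.
After n steps the width is (b−a)/2^n; need (b−a)/2^n ≤ 1e-7.
So n ≥ log₂(2.080000/1e-7) = log₂(20800000.0000) ≈ 24.3101.
Hence n = 25.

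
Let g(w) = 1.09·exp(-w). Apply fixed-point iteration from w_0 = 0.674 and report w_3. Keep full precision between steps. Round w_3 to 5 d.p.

0.58320

w_1 = g(0.674000) = 0.555536
w_2 = g(0.555536) = 0.625404
w_3 = g(0.625404) = 0.583200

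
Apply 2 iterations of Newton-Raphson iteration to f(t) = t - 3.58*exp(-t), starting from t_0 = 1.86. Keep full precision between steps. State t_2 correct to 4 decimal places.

1.1385

Newton update: t ← t − f(t)/f'(t).
f'(t) = 1 + 3.58*exp(-t)
t_0 = 1.860000: f = 1.302692, f' = 1.557308 → t_1 = 1.860000 - (1.302692)/(1.557308) = 1.023498
t_1 = 1.023498: f = -0.262925, f' = 2.286423 → t_2 = 1.023498 - (-0.262925)/(2.286423) = 1.138492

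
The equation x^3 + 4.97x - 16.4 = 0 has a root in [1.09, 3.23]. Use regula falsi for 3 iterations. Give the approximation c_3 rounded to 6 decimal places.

1.857444

f(1.090000) = -9.687671, f(3.230000) = 33.351367
step 1: c = 1.571693, f(c) = -4.706256 < 0 → new bracket [1.571693, 3.230000]
step 2: c = 1.776762, f(c) = -1.960467 < 0 → new bracket [1.776762, 3.230000]
step 3: c = 1.857444, f(c) = -0.760145 < 0 → new bracket [1.857444, 3.230000]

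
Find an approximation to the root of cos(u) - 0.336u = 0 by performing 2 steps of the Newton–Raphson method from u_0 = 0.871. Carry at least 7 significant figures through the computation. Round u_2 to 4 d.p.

f'(u) = -sin(u) - 0.336
u_0 = 0.871000: f = 0.351406, f' = -1.100973 → u_1 = 0.871000 - (0.351406)/(-1.100973) = 1.190177
u_1 = 1.190177: f = -0.028405, f' = -1.264435 → u_2 = 1.190177 - (-0.028405)/(-1.264435) = 1.167713

1.1677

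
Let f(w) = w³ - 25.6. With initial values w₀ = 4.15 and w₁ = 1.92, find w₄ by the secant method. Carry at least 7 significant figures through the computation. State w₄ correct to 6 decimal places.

f(w_0) = 45.873375, f(w_1) = -18.522112
w_2 = 1.920000 - (-18.522112)·(1.920000 - 4.150000)/(-18.522112 - (45.873375)) = 2.561416; f(w_2) = -8.794925
w_3 = 2.561416 - (-8.794925)·(2.561416 - 1.920000)/(-8.794925 - (-18.522112)) = 3.141359; f(w_3) = 5.399344
w_4 = 3.141359 - (5.399344)·(3.141359 - 2.561416)/(5.399344 - (-8.794925)) = 2.920755; f(w_4) = -0.683599

2.920755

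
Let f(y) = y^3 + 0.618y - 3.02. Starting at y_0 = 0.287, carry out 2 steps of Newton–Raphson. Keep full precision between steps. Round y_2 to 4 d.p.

f'(y) = 3y^2 + 0.618
y_0 = 0.287000: f = -2.818994, f' = 0.865107 → y_1 = 0.287000 - (-2.818994)/(0.865107) = 3.545550
y_1 = 3.545550: f = 43.741978, f' = 38.330767 → y_2 = 3.545550 - (43.741978)/(38.330767) = 2.404378

2.4044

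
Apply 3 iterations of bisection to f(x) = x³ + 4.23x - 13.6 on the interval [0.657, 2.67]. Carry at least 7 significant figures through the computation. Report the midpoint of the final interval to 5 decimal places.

1.78931

f(0.657000) = -10.537297, f(2.670000) = 16.728263 (opposite signs)
step 1: m = 1.663500, f(m) = -1.960104 < 0 → root in [1.663500, 2.670000]
step 2: m = 2.166750, f(m) = 5.737822 > 0 → root in [1.663500, 2.166750]
step 3: m = 1.915125, f(m) = 1.525090 > 0 → root in [1.663500, 1.915125]
Midpoint of [1.663500, 1.915125] = 1.789312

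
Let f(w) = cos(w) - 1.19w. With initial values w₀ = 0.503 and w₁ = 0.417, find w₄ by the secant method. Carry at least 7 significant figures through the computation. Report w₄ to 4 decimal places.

0.6625

f(w_0) = 0.277570, f(w_1) = 0.418078
w_2 = 0.417000 - (0.418078)·(0.417000 - 0.503000)/(0.418078 - (0.277570)) = 0.672891; f(w_2) = -0.018718
w_3 = 0.672891 - (-0.018718)·(0.672891 - 0.417000)/(-0.018718 - (0.418078)) = 0.661926; f(w_3) = 0.001118
w_4 = 0.661926 - (0.001118)·(0.661926 - 0.672891)/(0.001118 - (-0.018718)) = 0.662544; f(w_4) = 0.000003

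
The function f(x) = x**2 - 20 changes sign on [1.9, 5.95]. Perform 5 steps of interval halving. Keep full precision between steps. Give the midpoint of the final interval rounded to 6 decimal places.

f(1.900000) = -16.390000, f(5.950000) = 15.402500 (opposite signs)
step 1: m = 3.925000, f(m) = -4.594375 < 0 → root in [3.925000, 5.950000]
step 2: m = 4.937500, f(m) = 4.378906 > 0 → root in [3.925000, 4.937500]
step 3: m = 4.431250, f(m) = -0.364023 < 0 → root in [4.431250, 4.937500]
step 4: m = 4.684375, f(m) = 1.943369 > 0 → root in [4.431250, 4.684375]
step 5: m = 4.557813, f(m) = 0.773655 > 0 → root in [4.431250, 4.557813]
Midpoint of [4.431250, 4.557813] = 4.494531

4.494531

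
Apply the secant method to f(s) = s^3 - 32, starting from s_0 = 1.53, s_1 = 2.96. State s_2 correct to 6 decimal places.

f(s_0) = -28.418423, f(s_1) = -6.065664
s_2 = 2.960000 - (-6.065664)·(2.960000 - 1.530000)/(-6.065664 - (-28.418423)) = 3.348046; f(s_2) = 5.529628

3.348046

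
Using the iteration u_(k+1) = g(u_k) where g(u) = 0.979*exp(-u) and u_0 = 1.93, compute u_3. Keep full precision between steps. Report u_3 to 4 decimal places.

0.4187

u_1 = g(1.930000) = 0.142100
u_2 = g(0.142100) = 0.849316
u_3 = g(0.849316) = 0.418725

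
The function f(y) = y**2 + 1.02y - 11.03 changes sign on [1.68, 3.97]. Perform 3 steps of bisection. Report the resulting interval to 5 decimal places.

f(1.680000) = -6.494000, f(3.970000) = 8.780300 (opposite signs)
step 1: m = 2.825000, f(m) = -0.167875 < 0 → root in [2.825000, 3.970000]
step 2: m = 3.397500, f(m) = 3.978456 > 0 → root in [2.825000, 3.397500]
step 3: m = 3.111250, f(m) = 1.823352 > 0 → root in [2.825000, 3.111250]

[2.82500, 3.11125]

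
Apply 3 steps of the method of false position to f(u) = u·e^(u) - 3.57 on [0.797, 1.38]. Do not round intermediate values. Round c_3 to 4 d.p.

f(0.797000) = -1.801557, f(1.380000) = 1.915364
step 1: c = 1.079575, f(c) = -0.392350 < 0 → new bracket [1.079575, 1.380000]
step 2: c = 1.130652, f(c) = -0.067607 < 0 → new bracket [1.130652, 1.380000]
step 3: c = 1.139153, f(c) = -0.011147 < 0 → new bracket [1.139153, 1.380000]

1.1392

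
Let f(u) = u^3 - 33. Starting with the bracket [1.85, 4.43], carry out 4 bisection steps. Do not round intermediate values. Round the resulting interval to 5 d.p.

[3.14000, 3.30125]

f(1.850000) = -26.668375, f(4.430000) = 53.938307 (opposite signs)
step 1: m = 3.140000, f(m) = -2.040856 < 0 → root in [3.140000, 4.430000]
step 2: m = 3.785000, f(m) = 21.224762 > 0 → root in [3.140000, 3.785000]
step 3: m = 3.462500, f(m) = 8.511588 > 0 → root in [3.140000, 3.462500]
step 4: m = 3.301250, f(m) = 2.977853 > 0 → root in [3.140000, 3.301250]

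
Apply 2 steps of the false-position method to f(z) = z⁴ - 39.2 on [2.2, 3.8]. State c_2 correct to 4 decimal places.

2.4134

f(2.200000) = -15.774400, f(3.800000) = 169.313600
step 1: c = 2.336362, f(c) = -9.403804 < 0 → new bracket [2.336362, 3.800000]
step 2: c = 2.413376, f(c) = -5.276527 < 0 → new bracket [2.413376, 3.800000]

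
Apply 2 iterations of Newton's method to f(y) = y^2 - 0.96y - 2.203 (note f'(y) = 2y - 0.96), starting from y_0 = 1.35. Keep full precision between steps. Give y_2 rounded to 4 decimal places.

y_0 = 1.350000: f = -1.676500, f' = 1.740000 → y_1 = 1.350000 - (-1.676500)/(1.740000) = 2.313506
y_1 = 2.313506: f = 0.928343, f' = 3.667011 → y_2 = 2.313506 - (0.928343)/(3.667011) = 2.060345

2.0603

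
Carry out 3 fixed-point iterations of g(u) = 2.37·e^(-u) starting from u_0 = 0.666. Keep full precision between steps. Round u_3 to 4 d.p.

1.1753

u_1 = g(0.666000) = 1.217610
u_2 = g(1.217610) = 0.701370
u_3 = g(0.701370) = 1.175296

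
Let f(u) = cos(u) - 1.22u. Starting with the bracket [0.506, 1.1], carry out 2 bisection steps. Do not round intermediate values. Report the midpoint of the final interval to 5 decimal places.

0.58025

f(0.506000) = 0.257370, f(1.100000) = -0.888404 (opposite signs)
step 1: m = 0.803000, f(m) = -0.285108 < 0 → root in [0.506000, 0.803000]
step 2: m = 0.654500, f(m) = -0.005138 < 0 → root in [0.506000, 0.654500]
Midpoint of [0.506000, 0.654500] = 0.580250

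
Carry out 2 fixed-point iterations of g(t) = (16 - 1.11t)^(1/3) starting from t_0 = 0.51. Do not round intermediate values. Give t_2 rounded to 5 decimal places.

t_1 = g(0.510000) = 2.489766
t_2 = g(2.489766) = 2.365499

2.36550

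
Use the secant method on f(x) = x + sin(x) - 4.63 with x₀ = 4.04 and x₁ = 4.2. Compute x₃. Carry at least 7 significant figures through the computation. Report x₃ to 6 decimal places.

f(x_0) = -1.372336, f(x_1) = -1.301576
x_2 = 4.200000 - (-1.301576)·(4.200000 - 4.040000)/(-1.301576 - (-1.372336)) = 7.143071; f(x_2) = 3.270840
x_3 = 7.143071 - (3.270840)·(7.143071 - 4.200000)/(3.270840 - (-1.301576)) = 5.037770; f(x_3) = -0.539760

5.037770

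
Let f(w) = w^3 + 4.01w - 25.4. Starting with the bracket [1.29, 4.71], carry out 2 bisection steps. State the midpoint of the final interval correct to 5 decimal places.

f(1.290000) = -18.080411, f(4.710000) = 97.974211 (opposite signs)
step 1: m = 3.000000, f(m) = 13.630000 > 0 → root in [1.290000, 3.000000]
step 2: m = 2.145000, f(m) = -6.929351 < 0 → root in [2.145000, 3.000000]
Midpoint of [2.145000, 3.000000] = 2.572500

2.57250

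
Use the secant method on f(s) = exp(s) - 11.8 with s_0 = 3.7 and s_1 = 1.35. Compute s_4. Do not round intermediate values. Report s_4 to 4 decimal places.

f(s_0) = 28.647304, f(s_1) = -7.942574
s_2 = 1.350000 - (-7.942574)·(1.350000 - 3.700000)/(-7.942574 - (28.647304)) = 1.860115; f(s_2) = -5.375524
s_3 = 1.860115 - (-5.375524)·(1.860115 - 1.350000)/(-5.375524 - (-7.942574)) = 2.928320; f(s_3) = 6.896193
s_4 = 2.928320 - (6.896193)·(2.928320 - 1.860115)/(6.896193 - (-5.375524)) = 2.328033; f(s_4) = -1.542251

2.3280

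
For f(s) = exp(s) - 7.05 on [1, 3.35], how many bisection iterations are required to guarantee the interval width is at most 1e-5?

Initial width b − a = 3.35 − 1 = 2.350000.
After n steps the width is (b−a)/2^n; need (b−a)/2^n ≤ 1e-5.
So n ≥ log₂(2.350000/1e-5) = log₂(235000.0000) ≈ 17.8423.
Hence n = 18.

18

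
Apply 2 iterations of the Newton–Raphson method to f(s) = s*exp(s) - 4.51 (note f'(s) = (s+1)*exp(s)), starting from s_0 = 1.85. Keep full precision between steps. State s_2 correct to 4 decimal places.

1.2899

Newton update: s ← s − f(s)/f'(s).
s_0 = 1.850000: f = 7.255666, f' = 18.125486 → s_1 = 1.850000 - (7.255666)/(18.125486) = 1.449698
s_1 = 1.449698: f = 1.668364, f' = 10.440191 → s_2 = 1.449698 - (1.668364)/(10.440191) = 1.289896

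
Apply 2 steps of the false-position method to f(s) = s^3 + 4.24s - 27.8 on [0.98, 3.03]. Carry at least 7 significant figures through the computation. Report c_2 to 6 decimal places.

2.527299

f(0.980000) = -22.703608, f(3.030000) = 12.865327
step 1: c = 2.288513, f(c) = -6.111104 < 0 → new bracket [2.288513, 3.030000]
step 2: c = 2.527299, f(c) = -0.941796 < 0 → new bracket [2.527299, 3.030000]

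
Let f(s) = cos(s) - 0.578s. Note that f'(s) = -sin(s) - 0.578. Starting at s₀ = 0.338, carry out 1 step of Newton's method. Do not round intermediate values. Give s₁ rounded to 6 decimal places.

1.160400

Newton update: s ← s − f(s)/f'(s).
s_0 = 0.338000: f = 0.748056, f' = -0.909601 → s_1 = 0.338000 - (0.748056)/(-0.909601) = 1.160400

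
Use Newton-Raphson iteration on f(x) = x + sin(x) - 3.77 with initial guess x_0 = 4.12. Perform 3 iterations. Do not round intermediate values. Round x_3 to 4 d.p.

f'(x) = 1 + cos(x)
x_0 = 4.120000: f = -0.479609, f' = 0.441655 → x_1 = 4.120000 - (-0.479609)/(0.441655) = 5.205935
x_1 = 5.205935: f = 0.555277, f' = 1.473752 → x_2 = 5.205935 - (0.555277)/(1.473752) = 4.829157
x_2 = 4.829157: f = 0.065967, f' = 1.116503 → x_3 = 4.829157 - (0.065967)/(1.116503) = 4.770074

4.7701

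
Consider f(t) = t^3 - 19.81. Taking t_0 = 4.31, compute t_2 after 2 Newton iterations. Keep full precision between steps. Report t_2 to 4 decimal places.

Newton update: t ← t − f(t)/f'(t).
f'(t) = 3t^2
t_0 = 4.310000: f = 60.252991, f' = 55.728300 → t_1 = 4.310000 - (60.252991)/(55.728300) = 3.228808
t_1 = 3.228808: f = 13.850973, f' = 31.275604 → t_2 = 3.228808 - (13.850973)/(31.275604) = 2.785940

2.7859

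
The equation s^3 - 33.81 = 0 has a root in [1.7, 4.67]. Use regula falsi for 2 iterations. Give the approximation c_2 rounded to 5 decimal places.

f(1.700000) = -28.897000, f(4.670000) = 68.037563
step 1: c = 2.585382, f(c) = -16.528795 < 0 → new bracket [2.585382, 4.670000]
step 2: c = 2.992828, f(c) = -7.003188 < 0 → new bracket [2.992828, 4.670000]

2.99283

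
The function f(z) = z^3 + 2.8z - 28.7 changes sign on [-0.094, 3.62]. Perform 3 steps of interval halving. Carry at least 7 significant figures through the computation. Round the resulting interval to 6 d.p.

[2.691500, 3.155750]

f(-0.094000) = -28.964031, f(3.620000) = 28.873928 (opposite signs)
step 1: m = 1.763000, f(m) = -18.283898 < 0 → root in [1.763000, 3.620000]
step 2: m = 2.691500, f(m) = -1.666110 < 0 → root in [2.691500, 3.620000]
step 3: m = 3.155750, f(m) = 11.563451 > 0 → root in [2.691500, 3.155750]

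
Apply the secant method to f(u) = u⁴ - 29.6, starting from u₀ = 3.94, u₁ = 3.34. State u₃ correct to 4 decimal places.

2.5458

f(u_0) = 211.382157, f(u_1) = 94.847411
u_2 = 3.340000 - (94.847411)·(3.340000 - 3.940000)/(94.847411 - (211.382157)) = 2.851661; f(u_2) = 36.528955
u_3 = 2.851661 - (36.528955)·(2.851661 - 3.340000)/(36.528955 - (94.847411)) = 2.545780; f(u_3) = 12.403314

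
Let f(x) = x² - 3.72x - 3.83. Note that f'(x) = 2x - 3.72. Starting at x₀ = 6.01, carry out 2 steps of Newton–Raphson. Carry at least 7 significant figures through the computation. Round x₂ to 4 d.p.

x_0 = 6.010000: f = 9.932900, f' = 8.300000 → x_1 = 6.010000 - (9.932900)/(8.300000) = 4.813265
x_1 = 4.813265: f = 1.432175, f' = 5.906530 → x_2 = 4.813265 - (1.432175)/(5.906530) = 4.570792

4.5708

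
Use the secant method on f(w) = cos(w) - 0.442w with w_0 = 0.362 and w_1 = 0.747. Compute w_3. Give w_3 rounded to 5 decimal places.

f(w_0) = 0.775186, f(w_1) = 0.403556
w_2 = 0.747000 - (0.403556)·(0.747000 - 0.362000)/(0.403556 - (0.775186)) = 1.165075; f(w_2) = -0.120282
w_3 = 1.165075 - (-0.120282)·(1.165075 - 0.747000)/(-0.120282 - (0.403556)) = 1.069078; f(w_3) = 0.008400

1.06908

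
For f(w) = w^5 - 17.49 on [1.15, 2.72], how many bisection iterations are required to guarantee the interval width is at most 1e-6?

21

Initial width b − a = 2.72 − 1.15 = 1.570000.
After n steps the width is (b−a)/2^n; need (b−a)/2^n ≤ 1e-6.
So n ≥ log₂(1.570000/1e-6) = log₂(1570000.0000) ≈ 20.5823.
Hence n = 21.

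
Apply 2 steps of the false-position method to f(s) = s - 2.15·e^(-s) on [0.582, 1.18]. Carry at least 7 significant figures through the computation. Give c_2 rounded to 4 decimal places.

0.8878

False-position update: c = (a·f(b) − b·f(a))/(f(b) − f(a)); replace the endpoint whose sign matches f(c).
f(0.582000) = -0.619376, f(1.180000) = 0.519351
step 1: c = 0.907264, f(c) = 0.039466 > 0 → new bracket [0.582000, 0.907264]
step 2: c = 0.887780, f(c) = 0.002908 > 0 → new bracket [0.582000, 0.887780]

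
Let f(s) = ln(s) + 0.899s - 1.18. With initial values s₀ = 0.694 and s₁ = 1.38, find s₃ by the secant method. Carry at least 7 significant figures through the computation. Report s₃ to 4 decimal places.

f(s_0) = -0.921377, f(s_1) = 0.382703
s_2 = 1.380000 - (0.382703)·(1.380000 - 0.694000)/(0.382703 - (-0.921377)) = 1.178682; f(s_2) = 0.044032
s_3 = 1.178682 - (0.044032)·(1.178682 - 1.380000)/(0.044032 - (0.382703)) = 1.152508; f(s_3) = -0.001955

1.1525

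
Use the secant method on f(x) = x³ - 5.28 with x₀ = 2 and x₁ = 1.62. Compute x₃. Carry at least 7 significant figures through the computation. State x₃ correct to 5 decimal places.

1.74257

Secant update: x_(k+1) = x_k − f(x_k)·(x_k − x_(k-1))/(f(x_k) − f(x_(k-1))).
f(x_0) = 2.720000, f(x_1) = -1.028472
x_2 = 1.620000 - (-1.028472)·(1.620000 - 2.000000)/(-1.028472 - (2.720000)) = 1.724261; f(x_2) = -0.153641
x_3 = 1.724261 - (-0.153641)·(1.724261 - 1.620000)/(-0.153641 - (-1.028472)) = 1.742572; f(x_3) = 0.011417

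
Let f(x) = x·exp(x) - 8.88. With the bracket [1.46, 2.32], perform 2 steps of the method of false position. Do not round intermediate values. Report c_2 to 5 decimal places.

f(1.460000) = -2.593299, f(2.320000) = 14.727564
step 1: c = 1.588760, f(c) = -1.098772 < 0 → new bracket [1.588760, 2.320000]
step 2: c = 1.639528, f(c) = -0.431946 < 0 → new bracket [1.639528, 2.320000]

1.63953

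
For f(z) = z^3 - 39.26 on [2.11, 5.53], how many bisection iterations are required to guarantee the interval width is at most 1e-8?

29

Initial width b − a = 5.53 − 2.11 = 3.420000.
After n steps the width is (b−a)/2^n; need (b−a)/2^n ≤ 1e-8.
So n ≥ log₂(3.420000/1e-8) = log₂(342000000.0000) ≈ 28.3494.
Hence n = 29.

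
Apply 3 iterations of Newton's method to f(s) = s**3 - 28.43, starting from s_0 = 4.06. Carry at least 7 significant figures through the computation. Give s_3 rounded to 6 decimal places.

f'(s) = 3s**2
s_0 = 4.060000: f = 38.493416, f' = 49.450800 → s_1 = 4.060000 - (38.493416)/(49.450800) = 3.281582
s_1 = 3.281582: f = 6.908621, f' = 32.306332 → s_2 = 3.281582 - (6.908621)/(32.306332) = 3.067734
s_2 = 3.067734: f = 0.440427, f' = 28.232981 → s_3 = 3.067734 - (0.440427)/(28.232981) = 3.052135

3.052135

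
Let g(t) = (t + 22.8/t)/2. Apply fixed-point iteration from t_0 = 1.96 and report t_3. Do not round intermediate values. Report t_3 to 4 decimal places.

4.7838

t_1 = g(1.960000) = 6.796327
t_2 = g(6.796327) = 5.075540
t_3 = g(5.075540) = 4.783836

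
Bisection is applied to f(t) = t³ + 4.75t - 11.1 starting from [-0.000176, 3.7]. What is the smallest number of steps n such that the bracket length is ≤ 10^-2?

Initial width b − a = 3.7 − -0.000176 = 3.700176.
After n steps the width is (b−a)/2^n; need (b−a)/2^n ≤ 10^-2.
So n ≥ log₂(3.700176/10^-2) = log₂(370.0176) ≈ 8.5315.
Hence n = 9.

9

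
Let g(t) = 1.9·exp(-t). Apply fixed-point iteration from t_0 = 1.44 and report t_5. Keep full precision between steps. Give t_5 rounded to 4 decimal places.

t_1 = g(1.440000) = 0.450163
t_2 = g(0.450163) = 1.211296
t_3 = g(1.211296) = 0.565841
t_4 = g(0.565841) = 1.078977
t_5 = g(1.078977) = 0.645892

0.6459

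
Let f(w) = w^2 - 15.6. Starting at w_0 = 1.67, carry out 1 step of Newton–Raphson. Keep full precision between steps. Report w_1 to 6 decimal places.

f'(w) = 2w
w_0 = 1.670000: f = -12.811100, f' = 3.340000 → w_1 = 1.670000 - (-12.811100)/(3.340000) = 5.505659

5.505659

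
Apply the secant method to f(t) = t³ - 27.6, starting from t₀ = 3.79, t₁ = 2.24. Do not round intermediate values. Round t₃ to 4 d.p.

f(t_0) = 26.839939, f(t_1) = -16.360576
t_2 = 2.240000 - (-16.360576)·(2.240000 - 3.790000)/(-16.360576 - (26.839939)) = 2.827004; f(t_2) = -5.006711
t_3 = 2.827004 - (-5.006711)·(2.827004 - 2.240000)/(-5.006711 - (-16.360576)) = 3.085856; f(t_3) = 1.785075

3.0859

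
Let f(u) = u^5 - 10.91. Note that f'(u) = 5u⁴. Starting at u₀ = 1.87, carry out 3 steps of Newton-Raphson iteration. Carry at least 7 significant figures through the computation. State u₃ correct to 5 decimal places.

1.61277

u_0 = 1.870000: f = 11.956939, f' = 61.141548 → u_1 = 1.870000 - (11.956939)/(61.141548) = 1.674438
u_1 = 1.674438: f = 2.252727, f' = 39.304901 → u_2 = 1.674438 - (2.252727)/(39.304901) = 1.617124
u_2 = 1.617124: f = 0.149028, f' = 34.193500 → u_3 = 1.617124 - (0.149028)/(34.193500) = 1.612766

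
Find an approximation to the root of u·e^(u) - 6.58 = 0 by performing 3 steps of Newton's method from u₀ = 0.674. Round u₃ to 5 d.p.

1.54108

Newton update: u ← u − f(u)/f'(u).
f'(u) = (u + 1)·e^(u)
u_0 = 0.674000: f = -5.257565, f' = 3.284505 → u_1 = 0.674000 - (-5.257565)/(3.284505) = 2.274718
u_1 = 2.274718: f = 15.542019, f' = 31.847190 → u_2 = 2.274718 - (15.542019)/(31.847190) = 1.786699
u_2 = 1.786699: f = 4.086082, f' = 16.635796 → u_3 = 1.786699 - (4.086082)/(16.635796) = 1.541079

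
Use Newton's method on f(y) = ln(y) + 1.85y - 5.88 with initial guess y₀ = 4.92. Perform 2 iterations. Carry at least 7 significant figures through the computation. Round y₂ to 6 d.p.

2.651127

f'(y) = 1/y + 1.85
y_0 = 4.920000: f = 4.815309, f' = 2.053252 → y_1 = 4.920000 - (4.815309)/(2.053252) = 2.574789
y_1 = 2.574789: f = -0.170872, f' = 2.238381 → y_2 = 2.574789 - (-0.170872)/(2.238381) = 2.651127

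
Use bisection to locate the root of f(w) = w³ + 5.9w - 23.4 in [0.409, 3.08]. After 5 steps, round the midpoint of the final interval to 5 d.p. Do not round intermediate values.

2.20358

f(0.409000) = -20.918482, f(3.080000) = 23.990112 (opposite signs)
step 1: m = 1.744500, f(m) = -7.798448 < 0 → root in [1.744500, 3.080000]
step 2: m = 2.412250, f(m) = 4.869037 > 0 → root in [1.744500, 2.412250]
step 3: m = 2.078375, f(m) = -2.159750 < 0 → root in [2.078375, 2.412250]
step 4: m = 2.245313, f(m) = 1.166926 > 0 → root in [2.078375, 2.245313]
step 5: m = 2.161844, f(m) = -0.541597 < 0 → root in [2.161844, 2.245313]
Midpoint of [2.161844, 2.245313] = 2.203578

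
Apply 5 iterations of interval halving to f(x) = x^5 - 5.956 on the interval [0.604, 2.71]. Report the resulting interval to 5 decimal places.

[1.39375, 1.45956]

f(0.604000) = -5.875613, f(2.710000) = 140.210031 (opposite signs)
step 1: m = 1.657000, f(m) = 6.535441 > 0 → root in [0.604000, 1.657000]
step 2: m = 1.130500, f(m) = -4.109485 < 0 → root in [1.130500, 1.657000]
step 3: m = 1.393750, f(m) = -0.696743 < 0 → root in [1.393750, 1.657000]
step 4: m = 1.525375, f(m) = 2.302157 > 0 → root in [1.393750, 1.525375]
step 5: m = 1.459563, f(m) = 0.667896 > 0 → root in [1.393750, 1.459563]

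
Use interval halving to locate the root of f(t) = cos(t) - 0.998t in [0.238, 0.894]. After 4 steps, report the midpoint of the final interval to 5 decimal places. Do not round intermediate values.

0.75050

f(0.238000) = 0.734287, f(0.894000) = -0.265913 (opposite signs)
step 1: m = 0.566000, f(m) = 0.279185 > 0 → root in [0.566000, 0.894000]
step 2: m = 0.730000, f(m) = 0.016634 > 0 → root in [0.730000, 0.894000]
step 3: m = 0.812000, f(m) = -0.122328 < 0 → root in [0.730000, 0.812000]
step 4: m = 0.771000, f(m) = -0.052244 < 0 → root in [0.730000, 0.771000]
Midpoint of [0.730000, 0.771000] = 0.750500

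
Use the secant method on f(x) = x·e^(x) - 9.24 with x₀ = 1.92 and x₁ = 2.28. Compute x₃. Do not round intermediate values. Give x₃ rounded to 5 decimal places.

1.72032

Secant update: x_(k+1) = x_k − f(x_k)·(x_k − x_(k-1))/(f(x_k) − f(x_(k-1))).
f(x_0) = 3.856240, f(x_1) = 13.050831
x_2 = 2.280000 - (13.050831)·(2.280000 - 1.920000)/(13.050831 - (3.856240)) = 1.769015; f(x_2) = 1.135401
x_3 = 1.769015 - (1.135401)·(1.769015 - 2.280000)/(1.135401 - (13.050831)) = 1.720324; f(x_3) = 0.370311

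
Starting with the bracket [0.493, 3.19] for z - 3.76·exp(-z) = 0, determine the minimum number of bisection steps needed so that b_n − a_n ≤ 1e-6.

22

Initial width b − a = 3.19 − 0.493 = 2.697000.
After n steps the width is (b−a)/2^n; need (b−a)/2^n ≤ 1e-6.
So n ≥ log₂(2.697000/1e-6) = log₂(2697000.0000) ≈ 21.3629.
Hence n = 22.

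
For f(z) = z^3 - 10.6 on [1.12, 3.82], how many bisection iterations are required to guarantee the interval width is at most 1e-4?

15

Initial width b − a = 3.82 − 1.12 = 2.700000.
After n steps the width is (b−a)/2^n; need (b−a)/2^n ≤ 1e-4.
So n ≥ log₂(2.700000/1e-4) = log₂(27000.0000) ≈ 14.7207.
Hence n = 15.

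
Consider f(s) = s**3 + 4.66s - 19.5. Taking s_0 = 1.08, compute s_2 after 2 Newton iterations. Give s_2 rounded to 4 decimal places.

2.2185

f'(s) = 3s**2 + 4.66
s_0 = 1.080000: f = -13.207488, f' = 8.159200 → s_1 = 1.080000 - (-13.207488)/(8.159200) = 2.698723
s_1 = 2.698723: f = 12.731145, f' = 26.509324 → s_2 = 2.698723 - (12.731145)/(26.509324) = 2.218472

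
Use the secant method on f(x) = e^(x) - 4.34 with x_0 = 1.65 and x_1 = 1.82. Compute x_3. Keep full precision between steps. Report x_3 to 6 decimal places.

f(x_0) = 0.866980, f(x_1) = 1.831858
x_2 = 1.820000 - (1.831858)·(1.820000 - 1.650000)/(1.831858 - (0.866980)) = 1.497249; f(x_2) = 0.129375
x_3 = 1.497249 - (0.129375)·(1.497249 - 1.820000)/(0.129375 - (1.831858)) = 1.472722; f(x_3) = 0.021090

1.472722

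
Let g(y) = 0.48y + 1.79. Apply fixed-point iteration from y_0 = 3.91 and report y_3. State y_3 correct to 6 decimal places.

3.494031

y_1 = g(3.910000) = 3.666800
y_2 = g(3.666800) = 3.550064
y_3 = g(3.550064) = 3.494031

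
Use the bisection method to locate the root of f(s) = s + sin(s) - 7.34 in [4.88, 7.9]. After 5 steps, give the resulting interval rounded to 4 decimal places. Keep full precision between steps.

[6.7675, 6.8619]

f(4.880000) = -3.445986, f(7.900000) = 1.558941 (opposite signs)
step 1: m = 6.390000, f(m) = -0.843388 < 0 → root in [6.390000, 7.900000]
step 2: m = 7.145000, f(m) = 0.564025 > 0 → root in [6.390000, 7.145000]
step 3: m = 6.767500, f(m) = -0.106898 < 0 → root in [6.767500, 7.145000]
step 4: m = 6.956250, f(m) = 0.239635 > 0 → root in [6.767500, 6.956250]
step 5: m = 6.861875, f(m) = 0.068802 > 0 → root in [6.767500, 6.861875]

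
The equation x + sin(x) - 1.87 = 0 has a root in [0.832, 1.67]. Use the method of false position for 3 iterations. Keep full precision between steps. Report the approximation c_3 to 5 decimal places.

1.01871

False-position update: c = (a·f(b) − b·f(a))/(f(b) − f(a)); replace the endpoint whose sign matches f(c).
f(0.832000) = -0.298720, f(1.670000) = 0.795083
step 1: c = 1.060860, f(c) = 0.063635 > 0 → new bracket [0.832000, 1.060860]
step 2: c = 1.020668, f(c) = 0.003126 > 0 → new bracket [0.832000, 1.020668]
step 3: c = 1.018714, f(c) = 0.000149 > 0 → new bracket [0.832000, 1.018714]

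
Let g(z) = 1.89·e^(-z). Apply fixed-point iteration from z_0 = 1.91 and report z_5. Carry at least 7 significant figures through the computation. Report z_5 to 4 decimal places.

0.5683

z_1 = g(1.910000) = 0.279872
z_2 = g(0.279872) = 1.428614
z_3 = g(1.428614) = 0.452921
z_4 = g(0.452921) = 1.201602
z_5 = g(1.201602) = 0.568346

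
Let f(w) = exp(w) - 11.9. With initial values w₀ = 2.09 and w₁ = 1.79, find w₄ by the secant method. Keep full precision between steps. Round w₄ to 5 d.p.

Secant update: w_(k+1) = w_k − f(w_k)·(w_k − w_(k-1))/(f(w_k) − f(w_(k-1))).
f(w_0) = -3.815085, f(w_1) = -5.910548
w_2 = 1.790000 - (-5.910548)·(1.790000 - 2.090000)/(-5.910548 - (-3.815085)) = 2.636192; f(w_2) = 2.059946
w_3 = 2.636192 - (2.059946)·(2.636192 - 1.790000)/(2.059946 - (-5.910548)) = 2.417497; f(w_3) = -0.682256
w_4 = 2.417497 - (-0.682256)·(2.417497 - 2.636192)/(-0.682256 - (2.059946)) = 2.471908; f(w_4) = -0.054975

2.47191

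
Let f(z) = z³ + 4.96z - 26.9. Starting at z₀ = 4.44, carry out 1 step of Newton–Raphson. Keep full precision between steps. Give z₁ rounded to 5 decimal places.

3.15061

f'(z) = 3z² + 4.96
z_0 = 4.440000: f = 82.650784, f' = 64.100800 → z_1 = 4.440000 - (82.650784)/(64.100800) = 3.150612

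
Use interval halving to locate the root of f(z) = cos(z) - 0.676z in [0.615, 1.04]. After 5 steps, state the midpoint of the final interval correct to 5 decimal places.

0.91383

f(0.615000) = 0.401033, f(1.040000) = -0.196820 (opposite signs)
step 1: m = 0.827500, f(m) = 0.117328 > 0 → root in [0.827500, 1.040000]
step 2: m = 0.933750, f(m) = -0.036391 < 0 → root in [0.827500, 0.933750]
step 3: m = 0.880625, f(m) = 0.041367 > 0 → root in [0.880625, 0.933750]
step 4: m = 0.907188, f(m) = 0.002705 > 0 → root in [0.907188, 0.933750]
step 5: m = 0.920469, f(m) = -0.016790 < 0 → root in [0.907188, 0.920469]
Midpoint of [0.907188, 0.920469] = 0.913828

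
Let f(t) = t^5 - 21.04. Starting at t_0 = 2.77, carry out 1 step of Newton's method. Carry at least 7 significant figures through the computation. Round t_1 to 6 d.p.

2.287475

f'(t) = 5t^4
t_0 = 2.770000: f = 142.039303, f' = 294.366972 → t_1 = 2.770000 - (142.039303)/(294.366972) = 2.287475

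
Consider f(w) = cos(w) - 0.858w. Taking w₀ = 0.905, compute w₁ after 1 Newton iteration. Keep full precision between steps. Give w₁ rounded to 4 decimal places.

0.8084

f'(w) = -sin(w) - 0.858
w_0 = 0.905000: f = -0.158804, f' = -1.644425 → w_1 = 0.905000 - (-0.158804)/(-1.644425) = 0.808429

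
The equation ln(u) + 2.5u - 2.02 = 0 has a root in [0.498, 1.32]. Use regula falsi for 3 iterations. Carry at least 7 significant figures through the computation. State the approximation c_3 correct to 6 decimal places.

0.865927

f(0.498000) = -1.472155, f(1.320000) = 1.557632
step 1: c = 0.897405, f(c) = 0.115264 > 0 → new bracket [0.498000, 0.897405]
step 2: c = 0.868404, f(c) = 0.009911 > 0 → new bracket [0.498000, 0.868404]
step 3: c = 0.865927, f(c) = 0.000862 > 0 → new bracket [0.498000, 0.865927]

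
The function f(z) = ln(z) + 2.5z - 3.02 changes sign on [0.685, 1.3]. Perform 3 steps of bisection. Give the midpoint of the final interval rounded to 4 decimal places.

f(0.685000) = -1.685836, f(1.300000) = 0.492364 (opposite signs)
step 1: m = 0.992500, f(m) = -0.546278 < 0 → root in [0.992500, 1.300000]
step 2: m = 1.146250, f(m) = -0.017879 < 0 → root in [1.146250, 1.300000]
step 3: m = 1.223125, f(m) = 0.239222 > 0 → root in [1.146250, 1.223125]
Midpoint of [1.146250, 1.223125] = 1.184687

1.1847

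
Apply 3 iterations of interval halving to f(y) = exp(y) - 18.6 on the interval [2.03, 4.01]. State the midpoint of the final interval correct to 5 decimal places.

2.89625

f(2.030000) = -10.985914, f(4.010000) = 36.546871 (opposite signs)
step 1: m = 3.020000, f(m) = 1.891292 > 0 → root in [2.030000, 3.020000]
step 2: m = 2.525000, f(m) = -6.109105 < 0 → root in [2.525000, 3.020000]
step 3: m = 2.772500, f(m) = -2.601419 < 0 → root in [2.772500, 3.020000]
Midpoint of [2.772500, 3.020000] = 2.896250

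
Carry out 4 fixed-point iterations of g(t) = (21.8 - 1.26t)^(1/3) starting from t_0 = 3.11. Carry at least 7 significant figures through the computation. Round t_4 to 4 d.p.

2.6433

t_1 = g(3.110000) = 2.614973
t_2 = g(2.614973) = 2.645031
t_3 = g(2.645031) = 2.643225
t_4 = g(2.643225) = 2.643334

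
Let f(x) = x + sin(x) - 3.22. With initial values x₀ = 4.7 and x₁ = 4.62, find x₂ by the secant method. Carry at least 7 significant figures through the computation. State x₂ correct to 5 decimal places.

Secant update: x_(k+1) = x_k − f(x_k)·(x_k − x_(k-1))/(f(x_k) − f(x_(k-1))).
f(x_0) = 0.480077, f(x_1) = 0.404265
x_2 = 4.620000 - (0.404265)·(4.620000 - 4.700000)/(0.404265 - (0.480077)) = 4.193402; f(x_2) = 0.105080

4.19340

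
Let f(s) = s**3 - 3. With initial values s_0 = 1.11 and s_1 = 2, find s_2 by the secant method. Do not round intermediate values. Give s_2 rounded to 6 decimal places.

Secant update: s_(k+1) = s_k − f(s_k)·(s_k − s_(k-1))/(f(s_k) − f(s_(k-1))).
f(s_0) = -1.632369, f(s_1) = 5.000000
s_2 = 2.000000 - (5.000000)·(2.000000 - 1.110000)/(5.000000 - (-1.632369)) = 1.329048; f(s_2) = -0.652410

1.329048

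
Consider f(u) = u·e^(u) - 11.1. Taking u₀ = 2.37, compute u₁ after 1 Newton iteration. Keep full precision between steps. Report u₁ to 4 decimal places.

1.9746

f'(u) = (u + 1)·e^(u)
u_0 = 2.370000: f = 14.252820, f' = 36.050212 → u_1 = 2.370000 - (14.252820)/(36.050212) = 1.974640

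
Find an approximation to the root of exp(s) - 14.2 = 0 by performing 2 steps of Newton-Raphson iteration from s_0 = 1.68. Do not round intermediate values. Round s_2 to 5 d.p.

2.83655

f'(s) = exp(s)
s_0 = 1.680000: f = -8.834444, f' = 5.365556 → s_1 = 1.680000 - (-8.834444)/(5.365556) = 3.326510
s_1 = 3.326510: f = 13.641020, f' = 27.841020 → s_2 = 3.326510 - (13.641020)/(27.841020) = 2.836549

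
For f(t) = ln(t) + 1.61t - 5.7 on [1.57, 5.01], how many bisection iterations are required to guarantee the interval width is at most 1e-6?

Initial width b − a = 5.01 − 1.57 = 3.440000.
After n steps the width is (b−a)/2^n; need (b−a)/2^n ≤ 1e-6.
So n ≥ log₂(3.440000/1e-6) = log₂(3440000.0000) ≈ 21.7140.
Hence n = 22.

22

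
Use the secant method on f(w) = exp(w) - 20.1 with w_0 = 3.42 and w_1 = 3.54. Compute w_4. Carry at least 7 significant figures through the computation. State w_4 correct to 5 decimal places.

3.00184

f(w_0) = 10.469415, f(w_1) = 14.366919
w_2 = 3.540000 - (14.366919)·(3.540000 - 3.420000)/(14.366919 - (10.469415)) = 3.097658; f(w_2) = 2.046022
w_3 = 3.097658 - (2.046022)·(3.097658 - 3.540000)/(2.046022 - (14.366919)) = 3.024202; f(w_3) = 0.477578
w_4 = 3.024202 - (0.477578)·(3.024202 - 3.097658)/(0.477578 - (2.046022)) = 3.001835; f(w_4) = 0.022435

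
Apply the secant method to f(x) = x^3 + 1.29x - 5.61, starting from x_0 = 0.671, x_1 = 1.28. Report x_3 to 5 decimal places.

1.51025

Secant update: x_(k+1) = x_k − f(x_k)·(x_k − x_(k-1))/(f(x_k) − f(x_(k-1))).
f(x_0) = -4.442298, f(x_1) = -1.861648
x_2 = 1.280000 - (-1.861648)·(1.280000 - 0.671000)/(-1.861648 - (-4.442298)) = 1.719325; f(x_2) = 1.690387
x_3 = 1.719325 - (1.690387)·(1.719325 - 1.280000)/(1.690387 - (-1.861648)) = 1.510253; f(x_3) = -0.217088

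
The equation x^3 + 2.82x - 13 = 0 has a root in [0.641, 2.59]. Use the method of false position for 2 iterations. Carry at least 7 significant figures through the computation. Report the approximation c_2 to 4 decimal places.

False-position update: c = (a·f(b) − b·f(a))/(f(b) − f(a)); replace the endpoint whose sign matches f(c).
f(0.641000) = -10.929005, f(2.590000) = 11.677779
step 1: c = 1.583223, f(c) = -4.566813 < 0 → new bracket [1.583223, 2.590000]
step 2: c = 1.866256, f(c) = -1.237149 < 0 → new bracket [1.866256, 2.590000]

1.8663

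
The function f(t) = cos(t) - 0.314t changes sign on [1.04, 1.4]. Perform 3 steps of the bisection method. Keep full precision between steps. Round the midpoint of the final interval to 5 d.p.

1.19750

f(1.040000) = 0.179660, f(1.400000) = -0.269633 (opposite signs)
step 1: m = 1.220000, f(m) = -0.039434 < 0 → root in [1.040000, 1.220000]
step 2: m = 1.130000, f(m) = 0.071840 > 0 → root in [1.130000, 1.220000]
step 3: m = 1.175000, f(m) = 0.016593 > 0 → root in [1.175000, 1.220000]
Midpoint of [1.175000, 1.220000] = 1.197500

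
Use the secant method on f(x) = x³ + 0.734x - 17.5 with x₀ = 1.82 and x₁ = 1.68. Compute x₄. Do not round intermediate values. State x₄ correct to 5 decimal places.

2.48734

f(x_0) = -10.135552, f(x_1) = -11.525248
x_2 = 1.680000 - (-11.525248)·(1.680000 - 1.820000)/(-11.525248 - (-10.135552)) = 2.841070; f(x_2) = 7.517557
x_3 = 2.841070 - (7.517557)·(2.841070 - 1.680000)/(7.517557 - (-11.525248)) = 2.382713; f(x_3) = -2.223665
x_4 = 2.382713 - (-2.223665)·(2.382713 - 2.841070)/(-2.223665 - (7.517557)) = 2.487344; f(x_4) = -0.285395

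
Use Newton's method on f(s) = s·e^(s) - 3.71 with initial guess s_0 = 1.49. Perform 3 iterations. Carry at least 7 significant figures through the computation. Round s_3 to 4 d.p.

1.1614

f'(s) = (s + 1)·e^(s)
s_0 = 1.490000: f = 2.901272, f' = 11.048368 → s_1 = 1.490000 - (2.901272)/(11.048368) = 1.227403
s_1 = 1.227403: f = 0.478333, f' = 7.600688 → s_2 = 1.227403 - (0.478333)/(7.600688) = 1.164470
s_2 = 1.164470: f = 0.021221, f' = 6.935444 → s_3 = 1.164470 - (0.021221)/(6.935444) = 1.161410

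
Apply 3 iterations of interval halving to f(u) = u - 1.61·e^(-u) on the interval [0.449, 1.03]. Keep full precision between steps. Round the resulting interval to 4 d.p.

f(0.449000) = -0.578608, f(1.030000) = 0.455219 (opposite signs)
step 1: m = 0.739500, f(m) = -0.029038 < 0 → root in [0.739500, 1.030000]
step 2: m = 0.884750, f(m) = 0.220114 > 0 → root in [0.739500, 0.884750]
step 3: m = 0.812125, f(m) = 0.097424 > 0 → root in [0.739500, 0.812125]

[0.7395, 0.8121]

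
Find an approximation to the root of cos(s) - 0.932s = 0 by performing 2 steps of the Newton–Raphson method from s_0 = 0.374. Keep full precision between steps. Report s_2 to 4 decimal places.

0.7707

Newton update: s ← s − f(s)/f'(s).
f'(s) = -sin(s) - 0.932
s_0 = 0.374000: f = 0.582305, f' = -1.297342 → s_1 = 0.374000 - (0.582305)/(-1.297342) = 0.822845
s_1 = 0.822845: f = -0.086753, f' = -1.665084 → s_2 = 0.822845 - (-0.086753)/(-1.665084) = 0.770744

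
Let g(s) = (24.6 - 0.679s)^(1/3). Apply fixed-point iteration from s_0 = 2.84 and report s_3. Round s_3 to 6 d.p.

s_1 = g(2.840000) = 2.830269
s_2 = g(2.830269) = 2.830543
s_3 = g(2.830543) = 2.830536

2.830536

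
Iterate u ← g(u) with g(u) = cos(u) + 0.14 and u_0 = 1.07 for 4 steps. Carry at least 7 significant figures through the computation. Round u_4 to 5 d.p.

0.89274

u_1 = g(1.070000) = 0.620124
u_2 = g(0.620124) = 0.953806
u_3 = g(0.953806) = 0.718583
u_4 = g(0.718583) = 0.892739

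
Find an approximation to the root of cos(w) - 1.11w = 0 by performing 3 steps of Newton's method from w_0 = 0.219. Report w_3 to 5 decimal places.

Newton update: w ← w − f(w)/f'(w).
f'(w) = -sin(w) - 1.11
w_0 = 0.219000: f = 0.733025, f' = -1.327254 → w_1 = 0.219000 - (0.733025)/(-1.327254) = 0.771287
w_1 = 0.771287: f = -0.139115, f' = -1.807059 → w_2 = 0.771287 - (-0.139115)/(-1.807059) = 0.694303
w_2 = 0.694303: f = -0.002177, f' = -1.749850 → w_3 = 0.694303 - (-0.002177)/(-1.749850) = 0.693059

0.69306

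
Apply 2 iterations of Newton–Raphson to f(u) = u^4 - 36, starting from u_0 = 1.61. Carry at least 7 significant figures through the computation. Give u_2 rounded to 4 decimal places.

f'(u) = 4u^3
u_0 = 1.610000: f = -29.281018, f' = 16.693124 → u_1 = 1.610000 - (-29.281018)/(16.693124) = 3.364077
u_1 = 3.364077: f = 92.074741, f' = 152.285168 → u_2 = 3.364077 - (92.074741)/(152.285168) = 2.759456

2.7595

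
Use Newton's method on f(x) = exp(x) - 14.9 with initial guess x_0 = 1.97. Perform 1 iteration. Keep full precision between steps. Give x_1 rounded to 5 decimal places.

f'(x) = exp(x)
x_0 = 1.970000: f = -7.729324, f' = 7.170676 → x_1 = 1.970000 - (-7.729324)/(7.170676) = 3.047907

3.04791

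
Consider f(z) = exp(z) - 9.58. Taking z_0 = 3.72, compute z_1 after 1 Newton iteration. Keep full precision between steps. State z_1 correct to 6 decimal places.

f'(z) = exp(z)
z_0 = 3.720000: f = 31.684394, f' = 41.264394 → z_1 = 3.720000 - (31.684394)/(41.264394) = 2.952161

2.952161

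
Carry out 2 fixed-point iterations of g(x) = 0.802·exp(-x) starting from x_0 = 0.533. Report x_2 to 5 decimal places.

0.50093

x_1 = g(0.533000) = 0.470647
x_2 = g(0.470647) = 0.500928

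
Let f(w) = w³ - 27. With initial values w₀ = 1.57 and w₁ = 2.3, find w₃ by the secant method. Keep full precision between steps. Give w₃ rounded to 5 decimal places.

2.85809

f(w_0) = -23.130107, f(w_1) = -14.833000
w_2 = 2.300000 - (-14.833000)·(2.300000 - 1.570000)/(-14.833000 - (-23.130107)) = 3.605044; f(w_2) = 19.852387
w_3 = 3.605044 - (19.852387)·(3.605044 - 2.300000)/(19.852387 - (-14.833000)) = 2.858094; f(w_3) = -3.653075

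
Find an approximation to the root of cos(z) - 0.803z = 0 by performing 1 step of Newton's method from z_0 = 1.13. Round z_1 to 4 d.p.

0.8484

f'(z) = -sin(z) - 0.803
z_0 = 1.130000: f = -0.480730, f' = -1.707412 → z_1 = 1.130000 - (-0.480730)/(-1.707412) = 0.848445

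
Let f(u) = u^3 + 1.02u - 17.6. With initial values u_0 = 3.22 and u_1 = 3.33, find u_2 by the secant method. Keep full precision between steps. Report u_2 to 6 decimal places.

f(u_0) = 19.070648, f(u_1) = 22.722637
u_2 = 3.330000 - (22.722637)·(3.330000 - 3.220000)/(22.722637 - (19.070648)) = 2.645581; f(u_2) = 3.615179

2.645581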